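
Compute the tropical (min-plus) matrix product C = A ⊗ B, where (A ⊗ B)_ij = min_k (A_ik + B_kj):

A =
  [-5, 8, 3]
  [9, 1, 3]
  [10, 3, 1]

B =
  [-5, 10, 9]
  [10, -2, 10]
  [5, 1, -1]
A ⊗ B =
  [-10, 4, 2]
  [4, -1, 2]
  [5, 1, 0]

Apply the min-plus product entry-by-entry:
  C[0][0] = min over k of (A[0][0] + B[0][0] = -5 + -5 = -10, A[0][1] + B[1][0] = 8 + 10 = 18, A[0][2] + B[2][0] = 3 + 5 = 8) = -10 (attained at k = 0)
  C[0][1] = min over k of (A[0][0] + B[0][1] = -5 + 10 = 5, A[0][1] + B[1][1] = 8 + -2 = 6, A[0][2] + B[2][1] = 3 + 1 = 4) = 4 (attained at k = 2)
  C[0][2] = min over k of (A[0][0] + B[0][2] = -5 + 9 = 4, A[0][1] + B[1][2] = 8 + 10 = 18, A[0][2] + B[2][2] = 3 + -1 = 2) = 2 (attained at k = 2)
  C[1][0] = min over k of (A[1][0] + B[0][0] = 9 + -5 = 4, A[1][1] + B[1][0] = 1 + 10 = 11, A[1][2] + B[2][0] = 3 + 5 = 8) = 4 (attained at k = 0)
  C[1][1] = min over k of (A[1][0] + B[0][1] = 9 + 10 = 19, A[1][1] + B[1][1] = 1 + -2 = -1, A[1][2] + B[2][1] = 3 + 1 = 4) = -1 (attained at k = 1)
  C[1][2] = min over k of (A[1][0] + B[0][2] = 9 + 9 = 18, A[1][1] + B[1][2] = 1 + 10 = 11, A[1][2] + B[2][2] = 3 + -1 = 2) = 2 (attained at k = 2)
  C[2][0] = min over k of (A[2][0] + B[0][0] = 10 + -5 = 5, A[2][1] + B[1][0] = 3 + 10 = 13, A[2][2] + B[2][0] = 1 + 5 = 6) = 5 (attained at k = 0)
  C[2][1] = min over k of (A[2][0] + B[0][1] = 10 + 10 = 20, A[2][1] + B[1][1] = 3 + -2 = 1, A[2][2] + B[2][1] = 1 + 1 = 2) = 1 (attained at k = 1)
  C[2][2] = min over k of (A[2][0] + B[0][2] = 10 + 9 = 19, A[2][1] + B[1][2] = 3 + 10 = 13, A[2][2] + B[2][2] = 1 + -1 = 0) = 0 (attained at k = 2)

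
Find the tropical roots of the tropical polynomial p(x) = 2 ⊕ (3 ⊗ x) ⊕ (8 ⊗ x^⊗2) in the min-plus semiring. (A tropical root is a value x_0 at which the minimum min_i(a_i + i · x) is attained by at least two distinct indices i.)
Roots: {-5, -1}

Each tropical root is a break point of the lower envelope of the lines y = a_i + i · x (there are 3 lines, with slopes 0, 1, ..., 2). Only the lines that attain the minimum somewhere contribute to roots; other lines are dominated. Here the surviving (envelope) indices are i = 2, i = 1, i = 0.
Intersections between consecutive envelope lines give the roots: for adjacent envelope indices i < j the intersection is x = (a_i − a_j) / (j − i). Reading off the sorted break points: {-5, -1}.
Verification: at each break x_0, at least two indices attain the minimum of min_i(a_i + i · x_0).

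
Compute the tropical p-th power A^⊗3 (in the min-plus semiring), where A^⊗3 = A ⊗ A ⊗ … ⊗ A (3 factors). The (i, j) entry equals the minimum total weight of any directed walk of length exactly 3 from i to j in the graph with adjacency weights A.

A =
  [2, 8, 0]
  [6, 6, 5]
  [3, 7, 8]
A^⊗3 =
  [5, 9, 3]
  [9, 13, 8]
  [6, 10, 5]

Each entry (A^⊗3)_ij equals the minimum over all length-3 walks i = v_0 → v_1 → … → v_3 = j of Σ_t A[v_t][v_{t+1}]. For example, for (i, j) = (0, 2) we minimise over 9 possible intermediate vertex sequences; the minimum is 3, attained along the walk 0 → 2 → 0 → 2.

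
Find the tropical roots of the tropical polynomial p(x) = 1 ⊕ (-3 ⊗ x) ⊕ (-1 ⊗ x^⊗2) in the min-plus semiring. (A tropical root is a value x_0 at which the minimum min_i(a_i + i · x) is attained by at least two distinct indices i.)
Roots: {-2, 4}

Each tropical root is a break point of the lower envelope of the lines y = a_i + i · x (there are 3 lines, with slopes 0, 1, ..., 2). Only the lines that attain the minimum somewhere contribute to roots; other lines are dominated. Here the surviving (envelope) indices are i = 2, i = 1, i = 0.
Intersections between consecutive envelope lines give the roots: for adjacent envelope indices i < j the intersection is x = (a_i − a_j) / (j − i). Reading off the sorted break points: {-2, 4}.
Verification: at each break x_0, at least two indices attain the minimum of min_i(a_i + i · x_0).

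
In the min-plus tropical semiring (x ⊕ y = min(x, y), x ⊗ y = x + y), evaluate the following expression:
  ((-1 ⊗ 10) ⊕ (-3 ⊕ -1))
((-1 ⊗ 10) ⊕ (-3 ⊕ -1)) = -3

Expand innermost to outermost. Recall ⊕ takes the minimum of its arguments and ⊗ takes their sum. Working out the expression ((-1 ⊗ 10) ⊕ (-3 ⊕ -1)) gives -3.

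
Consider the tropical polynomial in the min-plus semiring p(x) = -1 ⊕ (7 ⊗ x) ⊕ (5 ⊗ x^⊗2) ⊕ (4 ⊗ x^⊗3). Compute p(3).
p(3) = -1

A tropical monomial a ⊗ x^⊗i evaluates to a + i · x. Evaluating each term at x = 3:
  Term 0 contributes -1 + 0 · 3 = -1
  Term 1 contributes 7 + 1 · 3 = 10
  Term 2 contributes 5 + 2 · 3 = 11
  Term 3 contributes 4 + 3 · 3 = 13
p(3) = ⊕ of these = min[-1, 10, 11, 13] = -1.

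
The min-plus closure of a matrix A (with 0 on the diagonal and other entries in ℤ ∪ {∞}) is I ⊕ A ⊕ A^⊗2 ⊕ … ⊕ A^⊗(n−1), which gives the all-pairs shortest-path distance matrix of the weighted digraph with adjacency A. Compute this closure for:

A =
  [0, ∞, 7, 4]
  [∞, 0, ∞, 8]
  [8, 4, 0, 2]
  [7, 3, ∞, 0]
Closure =
  [0, 7, 7, 4]
  [15, 0, 22, 8]
  [8, 4, 0, 2]
  [7, 3, 14, 0]

This is the Floyd-Warshall all-pairs shortest-path computation. For each intermediate vertex k = 0, 1, …, 3, update dist[i][j] ← min(dist[i][j], dist[i][k] + dist[k][j]). The final matrix gives, for each (i, j), the minimum total weight of any directed path from i to j (possibly empty when i = j).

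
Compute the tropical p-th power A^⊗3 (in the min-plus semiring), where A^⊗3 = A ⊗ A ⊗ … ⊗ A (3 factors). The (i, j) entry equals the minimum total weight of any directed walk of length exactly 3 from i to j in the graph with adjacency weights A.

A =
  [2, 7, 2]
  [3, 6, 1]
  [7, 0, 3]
A^⊗3 =
  [5, 4, 3]
  [4, 4, 2]
  [5, 1, 4]

Each entry (A^⊗3)_ij equals the minimum over all length-3 walks i = v_0 → v_1 → … → v_3 = j of Σ_t A[v_t][v_{t+1}]. For example, for (i, j) = (0, 2) we minimise over 9 possible intermediate vertex sequences; the minimum is 3, attained along the walk 0 → 2 → 1 → 2.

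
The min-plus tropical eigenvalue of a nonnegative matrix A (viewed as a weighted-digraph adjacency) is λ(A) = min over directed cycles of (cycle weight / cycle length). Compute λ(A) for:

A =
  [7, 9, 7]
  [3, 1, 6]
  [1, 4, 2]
λ(A) = 1

Enumerate directed cycles and compute their means (weight / length). Sample:
  cycle 0 → 0: weight = 7, length = 1, mean = 7/1 ≈ 7.000
  cycle 1 → 1: weight = 1, length = 1, mean = 1/1 ≈ 1.000
  cycle 2 → 2: weight = 2, length = 1, mean = 2/1 ≈ 2.000
  cycle 0 → 1 → 0: weight = 12, length = 2, mean = 12/2 ≈ 6.000
  cycle 0 → 2 → 0: weight = 8, length = 2, mean = 8/2 ≈ 4.000
  cycle 1 → 0 → 1: weight = 12, length = 2, mean = 12/2 ≈ 6.000
Minimum mean = 1.000, attained e.g. along the cycle 1 → 1 with weight 1 and length 1. So λ(A) = 1/1 = 1.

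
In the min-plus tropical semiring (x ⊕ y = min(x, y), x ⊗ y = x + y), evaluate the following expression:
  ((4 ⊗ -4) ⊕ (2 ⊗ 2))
((4 ⊗ -4) ⊕ (2 ⊗ 2)) = 0

Expand innermost to outermost. Recall ⊕ takes the minimum of its arguments and ⊗ takes their sum. Working out the expression ((4 ⊗ -4) ⊕ (2 ⊗ 2)) gives 0.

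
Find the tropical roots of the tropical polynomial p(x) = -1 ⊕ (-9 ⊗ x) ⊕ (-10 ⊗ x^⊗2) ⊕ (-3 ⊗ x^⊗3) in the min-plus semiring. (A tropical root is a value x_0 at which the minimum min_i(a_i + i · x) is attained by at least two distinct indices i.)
Roots: {-7, 1, 8}

Each tropical root is a break point of the lower envelope of the lines y = a_i + i · x (there are 4 lines, with slopes 0, 1, ..., 3). Only the lines that attain the minimum somewhere contribute to roots; other lines are dominated. Here the surviving (envelope) indices are i = 3, i = 2, i = 1, i = 0.
Intersections between consecutive envelope lines give the roots: for adjacent envelope indices i < j the intersection is x = (a_i − a_j) / (j − i). Reading off the sorted break points: {-7, 1, 8}.
Verification: at each break x_0, at least two indices attain the minimum of min_i(a_i + i · x_0).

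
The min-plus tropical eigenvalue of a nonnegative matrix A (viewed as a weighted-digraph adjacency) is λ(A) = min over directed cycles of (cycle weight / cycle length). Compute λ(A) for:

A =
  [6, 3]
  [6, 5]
λ(A) = 9/2

Enumerate directed cycles and compute their means (weight / length). Sample:
  cycle 0 → 0: weight = 6, length = 1, mean = 6/1 ≈ 6.000
  cycle 1 → 1: weight = 5, length = 1, mean = 5/1 ≈ 5.000
  cycle 0 → 1 → 0: weight = 9, length = 2, mean = 9/2 ≈ 4.500
  cycle 1 → 0 → 1: weight = 9, length = 2, mean = 9/2 ≈ 4.500
Minimum mean = 4.500, attained e.g. along the cycle 0 → 1 → 0 with weight 9 and length 2. So λ(A) = 9/2 = 9/2.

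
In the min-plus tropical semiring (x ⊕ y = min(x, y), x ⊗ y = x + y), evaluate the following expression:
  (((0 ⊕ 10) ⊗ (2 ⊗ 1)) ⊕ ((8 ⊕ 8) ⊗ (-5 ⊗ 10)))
(((0 ⊕ 10) ⊗ (2 ⊗ 1)) ⊕ ((8 ⊕ 8) ⊗ (-5 ⊗ 10))) = 3

Expand innermost to outermost. Recall ⊕ takes the minimum of its arguments and ⊗ takes their sum. Working out the expression (((0 ⊕ 10) ⊗ (2 ⊗ 1)) ⊕ ((8 ⊕ 8) ⊗ (-5 ⊗ 10))) gives 3.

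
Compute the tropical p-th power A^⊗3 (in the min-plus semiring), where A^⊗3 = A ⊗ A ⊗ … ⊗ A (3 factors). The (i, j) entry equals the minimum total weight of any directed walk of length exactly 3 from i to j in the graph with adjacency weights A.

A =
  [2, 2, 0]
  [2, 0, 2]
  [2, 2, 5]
A^⊗3 =
  [4, 2, 2]
  [2, 0, 2]
  [4, 2, 4]

Each entry (A^⊗3)_ij equals the minimum over all length-3 walks i = v_0 → v_1 → … → v_3 = j of Σ_t A[v_t][v_{t+1}]. For example, for (i, j) = (0, 2) we minimise over 9 possible intermediate vertex sequences; the minimum is 2, attained along the walk 0 → 2 → 0 → 2.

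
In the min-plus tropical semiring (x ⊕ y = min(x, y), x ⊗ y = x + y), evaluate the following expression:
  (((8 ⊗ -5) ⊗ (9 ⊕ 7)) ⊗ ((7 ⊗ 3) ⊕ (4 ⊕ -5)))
(((8 ⊗ -5) ⊗ (9 ⊕ 7)) ⊗ ((7 ⊗ 3) ⊕ (4 ⊕ -5))) = 5

Expand innermost to outermost. Recall ⊕ takes the minimum of its arguments and ⊗ takes their sum. Working out the expression (((8 ⊗ -5) ⊗ (9 ⊕ 7)) ⊗ ((7 ⊗ 3) ⊕ (4 ⊕ -5))) gives 5.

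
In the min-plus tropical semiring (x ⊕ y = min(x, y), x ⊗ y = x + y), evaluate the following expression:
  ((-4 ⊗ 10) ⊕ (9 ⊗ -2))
((-4 ⊗ 10) ⊕ (9 ⊗ -2)) = 6

Expand innermost to outermost. Recall ⊕ takes the minimum of its arguments and ⊗ takes their sum. Working out the expression ((-4 ⊗ 10) ⊕ (9 ⊗ -2)) gives 6.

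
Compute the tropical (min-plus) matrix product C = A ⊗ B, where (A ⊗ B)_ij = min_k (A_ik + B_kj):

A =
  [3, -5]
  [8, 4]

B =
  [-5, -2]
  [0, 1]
A ⊗ B =
  [-5, -4]
  [3, 5]

Apply the min-plus product entry-by-entry:
  C[0][0] = min over k of (A[0][0] + B[0][0] = 3 + -5 = -2, A[0][1] + B[1][0] = -5 + 0 = -5) = -5 (attained at k = 1)
  C[0][1] = min over k of (A[0][0] + B[0][1] = 3 + -2 = 1, A[0][1] + B[1][1] = -5 + 1 = -4) = -4 (attained at k = 1)
  C[1][0] = min over k of (A[1][0] + B[0][0] = 8 + -5 = 3, A[1][1] + B[1][0] = 4 + 0 = 4) = 3 (attained at k = 0)
  C[1][1] = min over k of (A[1][0] + B[0][1] = 8 + -2 = 6, A[1][1] + B[1][1] = 4 + 1 = 5) = 5 (attained at k = 1)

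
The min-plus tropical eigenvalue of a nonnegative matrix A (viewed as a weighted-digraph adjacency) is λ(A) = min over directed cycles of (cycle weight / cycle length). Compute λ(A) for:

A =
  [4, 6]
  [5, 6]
λ(A) = 4

Enumerate directed cycles and compute their means (weight / length). Sample:
  cycle 0 → 0: weight = 4, length = 1, mean = 4/1 ≈ 4.000
  cycle 1 → 1: weight = 6, length = 1, mean = 6/1 ≈ 6.000
  cycle 0 → 1 → 0: weight = 11, length = 2, mean = 11/2 ≈ 5.500
  cycle 1 → 0 → 1: weight = 11, length = 2, mean = 11/2 ≈ 5.500
Minimum mean = 4.000, attained e.g. along the cycle 0 → 0 with weight 4 and length 1. So λ(A) = 4/1 = 4.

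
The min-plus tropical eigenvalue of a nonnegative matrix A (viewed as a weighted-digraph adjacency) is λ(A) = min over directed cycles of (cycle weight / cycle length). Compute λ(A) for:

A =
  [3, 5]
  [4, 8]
λ(A) = 3

Enumerate directed cycles and compute their means (weight / length). Sample:
  cycle 0 → 0: weight = 3, length = 1, mean = 3/1 ≈ 3.000
  cycle 1 → 1: weight = 8, length = 1, mean = 8/1 ≈ 8.000
  cycle 0 → 1 → 0: weight = 9, length = 2, mean = 9/2 ≈ 4.500
  cycle 1 → 0 → 1: weight = 9, length = 2, mean = 9/2 ≈ 4.500
Minimum mean = 3.000, attained e.g. along the cycle 0 → 0 with weight 3 and length 1. So λ(A) = 3/1 = 3.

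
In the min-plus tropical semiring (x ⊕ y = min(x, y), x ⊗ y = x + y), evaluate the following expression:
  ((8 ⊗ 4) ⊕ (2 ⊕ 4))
((8 ⊗ 4) ⊕ (2 ⊕ 4)) = 2

Expand innermost to outermost. Recall ⊕ takes the minimum of its arguments and ⊗ takes their sum. Working out the expression ((8 ⊗ 4) ⊕ (2 ⊕ 4)) gives 2.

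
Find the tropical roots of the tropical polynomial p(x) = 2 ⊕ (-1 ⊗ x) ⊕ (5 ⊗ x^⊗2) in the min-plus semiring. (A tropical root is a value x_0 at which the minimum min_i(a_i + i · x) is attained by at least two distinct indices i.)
Roots: {-6, 3}

Each tropical root is a break point of the lower envelope of the lines y = a_i + i · x (there are 3 lines, with slopes 0, 1, ..., 2). Only the lines that attain the minimum somewhere contribute to roots; other lines are dominated. Here the surviving (envelope) indices are i = 2, i = 1, i = 0.
Intersections between consecutive envelope lines give the roots: for adjacent envelope indices i < j the intersection is x = (a_i − a_j) / (j − i). Reading off the sorted break points: {-6, 3}.
Verification: at each break x_0, at least two indices attain the minimum of min_i(a_i + i · x_0).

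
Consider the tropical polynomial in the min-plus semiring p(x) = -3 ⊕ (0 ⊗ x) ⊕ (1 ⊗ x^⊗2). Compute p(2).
p(2) = -3

A tropical monomial a ⊗ x^⊗i evaluates to a + i · x. Evaluating each term at x = 2:
  Term 0 contributes -3 + 0 · 2 = -3
  Term 1 contributes 0 + 1 · 2 = 2
  Term 2 contributes 1 + 2 · 2 = 5
p(2) = ⊕ of these = min[-3, 2, 5] = -3.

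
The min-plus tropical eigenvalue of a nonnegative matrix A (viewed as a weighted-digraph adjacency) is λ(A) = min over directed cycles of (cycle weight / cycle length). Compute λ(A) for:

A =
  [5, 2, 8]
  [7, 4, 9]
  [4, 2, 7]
λ(A) = 4

Enumerate directed cycles and compute their means (weight / length). Sample:
  cycle 0 → 0: weight = 5, length = 1, mean = 5/1 ≈ 5.000
  cycle 1 → 1: weight = 4, length = 1, mean = 4/1 ≈ 4.000
  cycle 2 → 2: weight = 7, length = 1, mean = 7/1 ≈ 7.000
  cycle 0 → 1 → 0: weight = 9, length = 2, mean = 9/2 ≈ 4.500
  cycle 0 → 2 → 0: weight = 12, length = 2, mean = 12/2 ≈ 6.000
  cycle 1 → 0 → 1: weight = 9, length = 2, mean = 9/2 ≈ 4.500
Minimum mean = 4.000, attained e.g. along the cycle 1 → 1 with weight 4 and length 1. So λ(A) = 4/1 = 4.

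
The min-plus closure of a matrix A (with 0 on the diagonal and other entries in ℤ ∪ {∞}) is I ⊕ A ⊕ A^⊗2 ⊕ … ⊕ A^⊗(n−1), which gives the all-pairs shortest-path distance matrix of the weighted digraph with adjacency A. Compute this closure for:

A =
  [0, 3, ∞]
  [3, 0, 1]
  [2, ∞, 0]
Closure =
  [0, 3, 4]
  [3, 0, 1]
  [2, 5, 0]

This is the Floyd-Warshall all-pairs shortest-path computation. For each intermediate vertex k = 0, 1, …, 2, update dist[i][j] ← min(dist[i][j], dist[i][k] + dist[k][j]). The final matrix gives, for each (i, j), the minimum total weight of any directed path from i to j (possibly empty when i = j).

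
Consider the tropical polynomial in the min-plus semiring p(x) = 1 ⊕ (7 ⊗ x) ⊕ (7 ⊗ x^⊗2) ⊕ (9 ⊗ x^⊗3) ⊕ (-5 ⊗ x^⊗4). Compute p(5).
p(5) = 1

A tropical monomial a ⊗ x^⊗i evaluates to a + i · x. Evaluating each term at x = 5:
  Term 0 contributes 1 + 0 · 5 = 1
  Term 1 contributes 7 + 1 · 5 = 12
  Term 2 contributes 7 + 2 · 5 = 17
  Term 3 contributes 9 + 3 · 5 = 24
  Term 4 contributes -5 + 4 · 5 = 15
p(5) = ⊕ of these = min[1, 12, 17, 24, 15] = 1.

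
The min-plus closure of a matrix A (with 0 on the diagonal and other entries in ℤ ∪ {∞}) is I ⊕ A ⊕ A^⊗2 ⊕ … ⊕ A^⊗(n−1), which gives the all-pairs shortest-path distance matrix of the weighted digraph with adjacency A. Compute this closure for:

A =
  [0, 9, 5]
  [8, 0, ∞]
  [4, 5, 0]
Closure =
  [0, 9, 5]
  [8, 0, 13]
  [4, 5, 0]

This is the Floyd-Warshall all-pairs shortest-path computation. For each intermediate vertex k = 0, 1, …, 2, update dist[i][j] ← min(dist[i][j], dist[i][k] + dist[k][j]). The final matrix gives, for each (i, j), the minimum total weight of any directed path from i to j (possibly empty when i = j).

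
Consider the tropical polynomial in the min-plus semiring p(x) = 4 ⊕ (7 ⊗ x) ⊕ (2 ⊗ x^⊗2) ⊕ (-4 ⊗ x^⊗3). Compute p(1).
p(1) = -1

A tropical monomial a ⊗ x^⊗i evaluates to a + i · x. Evaluating each term at x = 1:
  Term 0 contributes 4 + 0 · 1 = 4
  Term 1 contributes 7 + 1 · 1 = 8
  Term 2 contributes 2 + 2 · 1 = 4
  Term 3 contributes -4 + 3 · 1 = -1
p(1) = ⊕ of these = min[4, 8, 4, -1] = -1.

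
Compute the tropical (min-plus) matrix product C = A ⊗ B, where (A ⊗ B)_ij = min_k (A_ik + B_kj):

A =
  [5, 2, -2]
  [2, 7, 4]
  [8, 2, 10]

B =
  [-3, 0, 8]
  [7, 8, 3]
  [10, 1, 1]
A ⊗ B =
  [2, -1, -1]
  [-1, 2, 5]
  [5, 8, 5]

Apply the min-plus product entry-by-entry:
  C[0][0] = min over k of (A[0][0] + B[0][0] = 5 + -3 = 2, A[0][1] + B[1][0] = 2 + 7 = 9, A[0][2] + B[2][0] = -2 + 10 = 8) = 2 (attained at k = 0)
  C[0][1] = min over k of (A[0][0] + B[0][1] = 5 + 0 = 5, A[0][1] + B[1][1] = 2 + 8 = 10, A[0][2] + B[2][1] = -2 + 1 = -1) = -1 (attained at k = 2)
  C[0][2] = min over k of (A[0][0] + B[0][2] = 5 + 8 = 13, A[0][1] + B[1][2] = 2 + 3 = 5, A[0][2] + B[2][2] = -2 + 1 = -1) = -1 (attained at k = 2)
  C[1][0] = min over k of (A[1][0] + B[0][0] = 2 + -3 = -1, A[1][1] + B[1][0] = 7 + 7 = 14, A[1][2] + B[2][0] = 4 + 10 = 14) = -1 (attained at k = 0)
  C[1][1] = min over k of (A[1][0] + B[0][1] = 2 + 0 = 2, A[1][1] + B[1][1] = 7 + 8 = 15, A[1][2] + B[2][1] = 4 + 1 = 5) = 2 (attained at k = 0)
  C[1][2] = min over k of (A[1][0] + B[0][2] = 2 + 8 = 10, A[1][1] + B[1][2] = 7 + 3 = 10, A[1][2] + B[2][2] = 4 + 1 = 5) = 5 (attained at k = 2)
  C[2][0] = min over k of (A[2][0] + B[0][0] = 8 + -3 = 5, A[2][1] + B[1][0] = 2 + 7 = 9, A[2][2] + B[2][0] = 10 + 10 = 20) = 5 (attained at k = 0)
  C[2][1] = min over k of (A[2][0] + B[0][1] = 8 + 0 = 8, A[2][1] + B[1][1] = 2 + 8 = 10, A[2][2] + B[2][1] = 10 + 1 = 11) = 8 (attained at k = 0)
  C[2][2] = min over k of (A[2][0] + B[0][2] = 8 + 8 = 16, A[2][1] + B[1][2] = 2 + 3 = 5, A[2][2] + B[2][2] = 10 + 1 = 11) = 5 (attained at k = 1)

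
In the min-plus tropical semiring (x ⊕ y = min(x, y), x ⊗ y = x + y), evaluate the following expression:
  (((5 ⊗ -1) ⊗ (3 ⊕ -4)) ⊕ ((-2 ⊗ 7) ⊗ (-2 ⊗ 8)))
(((5 ⊗ -1) ⊗ (3 ⊕ -4)) ⊕ ((-2 ⊗ 7) ⊗ (-2 ⊗ 8))) = 0

Expand innermost to outermost. Recall ⊕ takes the minimum of its arguments and ⊗ takes their sum. Working out the expression (((5 ⊗ -1) ⊗ (3 ⊕ -4)) ⊕ ((-2 ⊗ 7) ⊗ (-2 ⊗ 8))) gives 0.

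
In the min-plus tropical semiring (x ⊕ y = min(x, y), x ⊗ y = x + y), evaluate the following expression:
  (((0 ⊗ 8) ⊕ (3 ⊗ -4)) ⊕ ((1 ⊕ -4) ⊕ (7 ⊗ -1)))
(((0 ⊗ 8) ⊕ (3 ⊗ -4)) ⊕ ((1 ⊕ -4) ⊕ (7 ⊗ -1))) = -4

Expand innermost to outermost. Recall ⊕ takes the minimum of its arguments and ⊗ takes their sum. Working out the expression (((0 ⊗ 8) ⊕ (3 ⊗ -4)) ⊕ ((1 ⊕ -4) ⊕ (7 ⊗ -1))) gives -4.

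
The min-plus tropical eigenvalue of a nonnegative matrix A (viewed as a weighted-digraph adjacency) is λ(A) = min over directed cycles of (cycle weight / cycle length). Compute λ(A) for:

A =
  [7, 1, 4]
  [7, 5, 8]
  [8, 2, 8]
λ(A) = 4

Enumerate directed cycles and compute their means (weight / length). Sample:
  cycle 0 → 0: weight = 7, length = 1, mean = 7/1 ≈ 7.000
  cycle 1 → 1: weight = 5, length = 1, mean = 5/1 ≈ 5.000
  cycle 2 → 2: weight = 8, length = 1, mean = 8/1 ≈ 8.000
  cycle 0 → 1 → 0: weight = 8, length = 2, mean = 8/2 ≈ 4.000
  cycle 0 → 2 → 0: weight = 12, length = 2, mean = 12/2 ≈ 6.000
  cycle 1 → 0 → 1: weight = 8, length = 2, mean = 8/2 ≈ 4.000
Minimum mean = 4.000, attained e.g. along the cycle 0 → 1 → 0 with weight 8 and length 2. So λ(A) = 8/2 = 4.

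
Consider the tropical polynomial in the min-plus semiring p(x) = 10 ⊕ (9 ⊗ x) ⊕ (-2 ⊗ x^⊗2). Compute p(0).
p(0) = -2

A tropical monomial a ⊗ x^⊗i evaluates to a + i · x. Evaluating each term at x = 0:
  Term 0 contributes 10 + 0 · 0 = 10
  Term 1 contributes 9 + 1 · 0 = 9
  Term 2 contributes -2 + 2 · 0 = -2
p(0) = ⊕ of these = min[10, 9, -2] = -2.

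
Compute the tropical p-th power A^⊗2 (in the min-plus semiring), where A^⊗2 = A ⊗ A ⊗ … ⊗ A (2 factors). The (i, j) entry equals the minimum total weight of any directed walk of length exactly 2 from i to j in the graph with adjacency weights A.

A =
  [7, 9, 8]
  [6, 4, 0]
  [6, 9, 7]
A^⊗2 =
  [14, 13, 9]
  [6, 8, 4]
  [13, 13, 9]

Each entry (A^⊗2)_ij equals the minimum over all length-2 walks i = v_0 → v_1 → … → v_2 = j of Σ_t A[v_t][v_{t+1}]. For example, for (i, j) = (0, 2) we minimise over 3 possible intermediate vertex sequences; the minimum is 9, attained along the walk 0 → 1 → 2.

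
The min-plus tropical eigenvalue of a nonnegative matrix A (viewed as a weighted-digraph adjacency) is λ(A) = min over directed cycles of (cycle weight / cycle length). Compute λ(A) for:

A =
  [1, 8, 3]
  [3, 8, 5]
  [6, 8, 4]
λ(A) = 1

Enumerate directed cycles and compute their means (weight / length). Sample:
  cycle 0 → 0: weight = 1, length = 1, mean = 1/1 ≈ 1.000
  cycle 1 → 1: weight = 8, length = 1, mean = 8/1 ≈ 8.000
  cycle 2 → 2: weight = 4, length = 1, mean = 4/1 ≈ 4.000
  cycle 0 → 1 → 0: weight = 11, length = 2, mean = 11/2 ≈ 5.500
  cycle 0 → 2 → 0: weight = 9, length = 2, mean = 9/2 ≈ 4.500
  cycle 1 → 0 → 1: weight = 11, length = 2, mean = 11/2 ≈ 5.500
Minimum mean = 1.000, attained e.g. along the cycle 0 → 0 with weight 1 and length 1. So λ(A) = 1/1 = 1.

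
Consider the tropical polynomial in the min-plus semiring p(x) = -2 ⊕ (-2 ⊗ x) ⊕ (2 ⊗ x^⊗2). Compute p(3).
p(3) = -2

A tropical monomial a ⊗ x^⊗i evaluates to a + i · x. Evaluating each term at x = 3:
  Term 0 contributes -2 + 0 · 3 = -2
  Term 1 contributes -2 + 1 · 3 = 1
  Term 2 contributes 2 + 2 · 3 = 8
p(3) = ⊕ of these = min[-2, 1, 8] = -2.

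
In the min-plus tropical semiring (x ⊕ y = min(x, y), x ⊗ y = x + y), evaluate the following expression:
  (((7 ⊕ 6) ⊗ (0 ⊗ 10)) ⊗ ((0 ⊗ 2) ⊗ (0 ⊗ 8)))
(((7 ⊕ 6) ⊗ (0 ⊗ 10)) ⊗ ((0 ⊗ 2) ⊗ (0 ⊗ 8))) = 26

Expand innermost to outermost. Recall ⊕ takes the minimum of its arguments and ⊗ takes their sum. Working out the expression (((7 ⊕ 6) ⊗ (0 ⊗ 10)) ⊗ ((0 ⊗ 2) ⊗ (0 ⊗ 8))) gives 26.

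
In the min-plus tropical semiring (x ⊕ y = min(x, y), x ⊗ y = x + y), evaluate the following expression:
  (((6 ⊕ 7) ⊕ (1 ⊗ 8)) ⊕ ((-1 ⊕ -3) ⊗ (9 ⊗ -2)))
(((6 ⊕ 7) ⊕ (1 ⊗ 8)) ⊕ ((-1 ⊕ -3) ⊗ (9 ⊗ -2))) = 4

Expand innermost to outermost. Recall ⊕ takes the minimum of its arguments and ⊗ takes their sum. Working out the expression (((6 ⊕ 7) ⊕ (1 ⊗ 8)) ⊕ ((-1 ⊕ -3) ⊗ (9 ⊗ -2))) gives 4.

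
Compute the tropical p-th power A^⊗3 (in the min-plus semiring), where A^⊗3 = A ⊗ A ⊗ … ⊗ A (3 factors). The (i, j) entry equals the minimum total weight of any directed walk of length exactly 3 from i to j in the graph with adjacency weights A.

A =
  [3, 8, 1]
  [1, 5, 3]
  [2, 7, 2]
A^⊗3 =
  [5, 10, 4]
  [4, 9, 4]
  [5, 10, 5]

Each entry (A^⊗3)_ij equals the minimum over all length-3 walks i = v_0 → v_1 → … → v_3 = j of Σ_t A[v_t][v_{t+1}]. For example, for (i, j) = (0, 2) we minimise over 9 possible intermediate vertex sequences; the minimum is 4, attained along the walk 0 → 2 → 0 → 2.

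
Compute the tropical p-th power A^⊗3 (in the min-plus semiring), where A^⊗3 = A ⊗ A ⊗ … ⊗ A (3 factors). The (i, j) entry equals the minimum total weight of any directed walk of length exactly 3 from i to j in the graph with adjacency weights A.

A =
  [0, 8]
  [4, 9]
A^⊗3 =
  [0, 8]
  [4, 12]

Each entry (A^⊗3)_ij equals the minimum over all length-3 walks i = v_0 → v_1 → … → v_3 = j of Σ_t A[v_t][v_{t+1}]. For example, for (i, j) = (0, 1) we minimise over 4 possible intermediate vertex sequences; the minimum is 8, attained along the walk 0 → 0 → 0 → 1.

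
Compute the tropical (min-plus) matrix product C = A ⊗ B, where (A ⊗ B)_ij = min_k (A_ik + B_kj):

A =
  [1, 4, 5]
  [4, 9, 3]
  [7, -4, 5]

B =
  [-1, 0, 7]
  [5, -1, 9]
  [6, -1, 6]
A ⊗ B =
  [0, 1, 8]
  [3, 2, 9]
  [1, -5, 5]

Apply the min-plus product entry-by-entry:
  C[0][0] = min over k of (A[0][0] + B[0][0] = 1 + -1 = 0, A[0][1] + B[1][0] = 4 + 5 = 9, A[0][2] + B[2][0] = 5 + 6 = 11) = 0 (attained at k = 0)
  C[0][1] = min over k of (A[0][0] + B[0][1] = 1 + 0 = 1, A[0][1] + B[1][1] = 4 + -1 = 3, A[0][2] + B[2][1] = 5 + -1 = 4) = 1 (attained at k = 0)
  C[0][2] = min over k of (A[0][0] + B[0][2] = 1 + 7 = 8, A[0][1] + B[1][2] = 4 + 9 = 13, A[0][2] + B[2][2] = 5 + 6 = 11) = 8 (attained at k = 0)
  C[1][0] = min over k of (A[1][0] + B[0][0] = 4 + -1 = 3, A[1][1] + B[1][0] = 9 + 5 = 14, A[1][2] + B[2][0] = 3 + 6 = 9) = 3 (attained at k = 0)
  C[1][1] = min over k of (A[1][0] + B[0][1] = 4 + 0 = 4, A[1][1] + B[1][1] = 9 + -1 = 8, A[1][2] + B[2][1] = 3 + -1 = 2) = 2 (attained at k = 2)
  C[1][2] = min over k of (A[1][0] + B[0][2] = 4 + 7 = 11, A[1][1] + B[1][2] = 9 + 9 = 18, A[1][2] + B[2][2] = 3 + 6 = 9) = 9 (attained at k = 2)
  C[2][0] = min over k of (A[2][0] + B[0][0] = 7 + -1 = 6, A[2][1] + B[1][0] = -4 + 5 = 1, A[2][2] + B[2][0] = 5 + 6 = 11) = 1 (attained at k = 1)
  C[2][1] = min over k of (A[2][0] + B[0][1] = 7 + 0 = 7, A[2][1] + B[1][1] = -4 + -1 = -5, A[2][2] + B[2][1] = 5 + -1 = 4) = -5 (attained at k = 1)
  C[2][2] = min over k of (A[2][0] + B[0][2] = 7 + 7 = 14, A[2][1] + B[1][2] = -4 + 9 = 5, A[2][2] + B[2][2] = 5 + 6 = 11) = 5 (attained at k = 1)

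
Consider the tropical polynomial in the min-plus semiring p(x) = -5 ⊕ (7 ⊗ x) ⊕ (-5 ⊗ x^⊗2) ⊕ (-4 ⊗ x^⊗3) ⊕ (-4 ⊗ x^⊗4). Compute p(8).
p(8) = -5

A tropical monomial a ⊗ x^⊗i evaluates to a + i · x. Evaluating each term at x = 8:
  Term 0 contributes -5 + 0 · 8 = -5
  Term 1 contributes 7 + 1 · 8 = 15
  Term 2 contributes -5 + 2 · 8 = 11
  Term 3 contributes -4 + 3 · 8 = 20
  Term 4 contributes -4 + 4 · 8 = 28
p(8) = ⊕ of these = min[-5, 15, 11, 20, 28] = -5.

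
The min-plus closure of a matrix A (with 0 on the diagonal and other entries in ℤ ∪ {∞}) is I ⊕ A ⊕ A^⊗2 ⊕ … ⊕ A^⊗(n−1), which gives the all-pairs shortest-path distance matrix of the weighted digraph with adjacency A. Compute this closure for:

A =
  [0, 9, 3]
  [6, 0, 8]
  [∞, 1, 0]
Closure =
  [0, 4, 3]
  [6, 0, 8]
  [7, 1, 0]

This is the Floyd-Warshall all-pairs shortest-path computation. For each intermediate vertex k = 0, 1, …, 2, update dist[i][j] ← min(dist[i][j], dist[i][k] + dist[k][j]). The final matrix gives, for each (i, j), the minimum total weight of any directed path from i to j (possibly empty when i = j).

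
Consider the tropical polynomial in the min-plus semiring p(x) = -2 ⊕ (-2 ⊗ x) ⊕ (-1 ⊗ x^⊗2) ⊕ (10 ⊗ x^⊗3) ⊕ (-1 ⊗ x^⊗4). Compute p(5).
p(5) = -2

A tropical monomial a ⊗ x^⊗i evaluates to a + i · x. Evaluating each term at x = 5:
  Term 0 contributes -2 + 0 · 5 = -2
  Term 1 contributes -2 + 1 · 5 = 3
  Term 2 contributes -1 + 2 · 5 = 9
  Term 3 contributes 10 + 3 · 5 = 25
  Term 4 contributes -1 + 4 · 5 = 19
p(5) = ⊕ of these = min[-2, 3, 9, 25, 19] = -2.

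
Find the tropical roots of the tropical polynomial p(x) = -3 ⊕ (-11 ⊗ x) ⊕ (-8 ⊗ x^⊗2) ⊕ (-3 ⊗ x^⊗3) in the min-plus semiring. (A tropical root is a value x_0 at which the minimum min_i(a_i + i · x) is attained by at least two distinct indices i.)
Roots: {-5, -3, 8}

Each tropical root is a break point of the lower envelope of the lines y = a_i + i · x (there are 4 lines, with slopes 0, 1, ..., 3). Only the lines that attain the minimum somewhere contribute to roots; other lines are dominated. Here the surviving (envelope) indices are i = 3, i = 2, i = 1, i = 0.
Intersections between consecutive envelope lines give the roots: for adjacent envelope indices i < j the intersection is x = (a_i − a_j) / (j − i). Reading off the sorted break points: {-5, -3, 8}.
Verification: at each break x_0, at least two indices attain the minimum of min_i(a_i + i · x_0).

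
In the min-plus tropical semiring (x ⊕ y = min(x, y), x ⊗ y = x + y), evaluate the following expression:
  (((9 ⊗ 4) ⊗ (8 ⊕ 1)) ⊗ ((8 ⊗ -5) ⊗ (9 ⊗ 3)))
(((9 ⊗ 4) ⊗ (8 ⊕ 1)) ⊗ ((8 ⊗ -5) ⊗ (9 ⊗ 3))) = 29

Expand innermost to outermost. Recall ⊕ takes the minimum of its arguments and ⊗ takes their sum. Working out the expression (((9 ⊗ 4) ⊗ (8 ⊕ 1)) ⊗ ((8 ⊗ -5) ⊗ (9 ⊗ 3))) gives 29.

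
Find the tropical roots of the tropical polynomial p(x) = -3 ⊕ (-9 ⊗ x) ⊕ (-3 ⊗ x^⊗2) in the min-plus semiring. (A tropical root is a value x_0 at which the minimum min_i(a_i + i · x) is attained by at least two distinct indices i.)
Roots: {-6, 6}

Each tropical root is a break point of the lower envelope of the lines y = a_i + i · x (there are 3 lines, with slopes 0, 1, ..., 2). Only the lines that attain the minimum somewhere contribute to roots; other lines are dominated. Here the surviving (envelope) indices are i = 2, i = 1, i = 0.
Intersections between consecutive envelope lines give the roots: for adjacent envelope indices i < j the intersection is x = (a_i − a_j) / (j − i). Reading off the sorted break points: {-6, 6}.
Verification: at each break x_0, at least two indices attain the minimum of min_i(a_i + i · x_0).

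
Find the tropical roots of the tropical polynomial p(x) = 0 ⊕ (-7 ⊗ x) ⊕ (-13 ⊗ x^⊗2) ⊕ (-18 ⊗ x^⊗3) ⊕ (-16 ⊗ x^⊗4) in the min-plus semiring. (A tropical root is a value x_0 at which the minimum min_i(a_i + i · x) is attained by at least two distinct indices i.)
Roots: {-2, 5, 6, 7}

Each tropical root is a break point of the lower envelope of the lines y = a_i + i · x (there are 5 lines, with slopes 0, 1, ..., 4). Only the lines that attain the minimum somewhere contribute to roots; other lines are dominated. Here the surviving (envelope) indices are i = 4, i = 3, i = 2, i = 1, i = 0.
Intersections between consecutive envelope lines give the roots: for adjacent envelope indices i < j the intersection is x = (a_i − a_j) / (j − i). Reading off the sorted break points: {-2, 5, 6, 7}.
Verification: at each break x_0, at least two indices attain the minimum of min_i(a_i + i · x_0).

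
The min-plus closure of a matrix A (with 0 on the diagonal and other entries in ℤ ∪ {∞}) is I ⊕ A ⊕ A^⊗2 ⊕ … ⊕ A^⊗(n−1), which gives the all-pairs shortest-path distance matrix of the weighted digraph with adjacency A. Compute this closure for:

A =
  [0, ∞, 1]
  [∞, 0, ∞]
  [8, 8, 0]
Closure =
  [0, 9, 1]
  [∞, 0, ∞]
  [8, 8, 0]

This is the Floyd-Warshall all-pairs shortest-path computation. For each intermediate vertex k = 0, 1, …, 2, update dist[i][j] ← min(dist[i][j], dist[i][k] + dist[k][j]). The final matrix gives, for each (i, j), the minimum total weight of any directed path from i to j (possibly empty when i = j).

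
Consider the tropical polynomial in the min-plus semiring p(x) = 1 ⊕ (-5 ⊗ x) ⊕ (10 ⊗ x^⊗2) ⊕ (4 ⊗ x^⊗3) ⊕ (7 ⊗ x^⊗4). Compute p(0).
p(0) = -5

A tropical monomial a ⊗ x^⊗i evaluates to a + i · x. Evaluating each term at x = 0:
  Term 0 contributes 1 + 0 · 0 = 1
  Term 1 contributes -5 + 1 · 0 = -5
  Term 2 contributes 10 + 2 · 0 = 10
  Term 3 contributes 4 + 3 · 0 = 4
  Term 4 contributes 7 + 4 · 0 = 7
p(0) = ⊕ of these = min[1, -5, 10, 4, 7] = -5.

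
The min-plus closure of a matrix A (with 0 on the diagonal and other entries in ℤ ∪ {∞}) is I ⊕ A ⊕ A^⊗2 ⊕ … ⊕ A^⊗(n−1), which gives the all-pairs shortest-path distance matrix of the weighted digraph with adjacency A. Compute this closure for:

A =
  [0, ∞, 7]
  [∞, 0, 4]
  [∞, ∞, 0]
Closure =
  [0, ∞, 7]
  [∞, 0, 4]
  [∞, ∞, 0]

This is the Floyd-Warshall all-pairs shortest-path computation. For each intermediate vertex k = 0, 1, …, 2, update dist[i][j] ← min(dist[i][j], dist[i][k] + dist[k][j]). The final matrix gives, for each (i, j), the minimum total weight of any directed path from i to j (possibly empty when i = j).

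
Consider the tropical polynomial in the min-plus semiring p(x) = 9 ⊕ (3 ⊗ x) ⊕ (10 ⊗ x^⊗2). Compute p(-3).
p(-3) = 0

A tropical monomial a ⊗ x^⊗i evaluates to a + i · x. Evaluating each term at x = -3:
  Term 0 contributes 9 + 0 · -3 = 9
  Term 1 contributes 3 + 1 · -3 = 0
  Term 2 contributes 10 + 2 · -3 = 4
p(-3) = ⊕ of these = min[9, 0, 4] = 0.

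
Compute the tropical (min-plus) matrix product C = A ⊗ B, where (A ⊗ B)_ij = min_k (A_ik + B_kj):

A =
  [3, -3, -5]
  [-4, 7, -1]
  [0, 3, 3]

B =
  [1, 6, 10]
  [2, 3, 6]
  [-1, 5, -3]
A ⊗ B =
  [-6, 0, -8]
  [-3, 2, -4]
  [1, 6, 0]

Apply the min-plus product entry-by-entry:
  C[0][0] = min over k of (A[0][0] + B[0][0] = 3 + 1 = 4, A[0][1] + B[1][0] = -3 + 2 = -1, A[0][2] + B[2][0] = -5 + -1 = -6) = -6 (attained at k = 2)
  C[0][1] = min over k of (A[0][0] + B[0][1] = 3 + 6 = 9, A[0][1] + B[1][1] = -3 + 3 = 0, A[0][2] + B[2][1] = -5 + 5 = 0) = 0 (attained at k = 1)
  C[0][2] = min over k of (A[0][0] + B[0][2] = 3 + 10 = 13, A[0][1] + B[1][2] = -3 + 6 = 3, A[0][2] + B[2][2] = -5 + -3 = -8) = -8 (attained at k = 2)
  C[1][0] = min over k of (A[1][0] + B[0][0] = -4 + 1 = -3, A[1][1] + B[1][0] = 7 + 2 = 9, A[1][2] + B[2][0] = -1 + -1 = -2) = -3 (attained at k = 0)
  C[1][1] = min over k of (A[1][0] + B[0][1] = -4 + 6 = 2, A[1][1] + B[1][1] = 7 + 3 = 10, A[1][2] + B[2][1] = -1 + 5 = 4) = 2 (attained at k = 0)
  C[1][2] = min over k of (A[1][0] + B[0][2] = -4 + 10 = 6, A[1][1] + B[1][2] = 7 + 6 = 13, A[1][2] + B[2][2] = -1 + -3 = -4) = -4 (attained at k = 2)
  C[2][0] = min over k of (A[2][0] + B[0][0] = 0 + 1 = 1, A[2][1] + B[1][0] = 3 + 2 = 5, A[2][2] + B[2][0] = 3 + -1 = 2) = 1 (attained at k = 0)
  C[2][1] = min over k of (A[2][0] + B[0][1] = 0 + 6 = 6, A[2][1] + B[1][1] = 3 + 3 = 6, A[2][2] + B[2][1] = 3 + 5 = 8) = 6 (attained at k = 0)
  C[2][2] = min over k of (A[2][0] + B[0][2] = 0 + 10 = 10, A[2][1] + B[1][2] = 3 + 6 = 9, A[2][2] + B[2][2] = 3 + -3 = 0) = 0 (attained at k = 2)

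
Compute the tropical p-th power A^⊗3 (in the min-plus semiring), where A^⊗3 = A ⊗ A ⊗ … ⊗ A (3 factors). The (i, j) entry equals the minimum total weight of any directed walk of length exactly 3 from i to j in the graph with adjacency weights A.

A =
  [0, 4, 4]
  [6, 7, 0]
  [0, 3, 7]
A^⊗3 =
  [0, 4, 4]
  [0, 4, 3]
  [0, 4, 4]

Each entry (A^⊗3)_ij equals the minimum over all length-3 walks i = v_0 → v_1 → … → v_3 = j of Σ_t A[v_t][v_{t+1}]. For example, for (i, j) = (0, 2) we minimise over 9 possible intermediate vertex sequences; the minimum is 4, attained along the walk 0 → 0 → 0 → 2.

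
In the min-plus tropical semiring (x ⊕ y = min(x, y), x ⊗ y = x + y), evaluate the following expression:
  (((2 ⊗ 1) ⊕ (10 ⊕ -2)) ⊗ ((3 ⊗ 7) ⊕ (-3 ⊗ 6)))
(((2 ⊗ 1) ⊕ (10 ⊕ -2)) ⊗ ((3 ⊗ 7) ⊕ (-3 ⊗ 6))) = 1

Expand innermost to outermost. Recall ⊕ takes the minimum of its arguments and ⊗ takes their sum. Working out the expression (((2 ⊗ 1) ⊕ (10 ⊕ -2)) ⊗ ((3 ⊗ 7) ⊕ (-3 ⊗ 6))) gives 1.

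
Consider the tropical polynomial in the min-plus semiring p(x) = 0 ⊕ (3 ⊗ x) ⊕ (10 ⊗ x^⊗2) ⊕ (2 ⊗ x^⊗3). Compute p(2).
p(2) = 0

A tropical monomial a ⊗ x^⊗i evaluates to a + i · x. Evaluating each term at x = 2:
  Term 0 contributes 0 + 0 · 2 = 0
  Term 1 contributes 3 + 1 · 2 = 5
  Term 2 contributes 10 + 2 · 2 = 14
  Term 3 contributes 2 + 3 · 2 = 8
p(2) = ⊕ of these = min[0, 5, 14, 8] = 0.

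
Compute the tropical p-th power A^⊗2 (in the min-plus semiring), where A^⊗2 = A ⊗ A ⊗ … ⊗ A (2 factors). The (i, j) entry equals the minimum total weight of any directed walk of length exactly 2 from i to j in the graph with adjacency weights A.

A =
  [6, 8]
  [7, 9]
A^⊗2 =
  [12, 14]
  [13, 15]

Each entry (A^⊗2)_ij equals the minimum over all length-2 walks i = v_0 → v_1 → … → v_2 = j of Σ_t A[v_t][v_{t+1}]. For example, for (i, j) = (0, 1) we minimise over 2 possible intermediate vertex sequences; the minimum is 14, attained along the walk 0 → 0 → 1.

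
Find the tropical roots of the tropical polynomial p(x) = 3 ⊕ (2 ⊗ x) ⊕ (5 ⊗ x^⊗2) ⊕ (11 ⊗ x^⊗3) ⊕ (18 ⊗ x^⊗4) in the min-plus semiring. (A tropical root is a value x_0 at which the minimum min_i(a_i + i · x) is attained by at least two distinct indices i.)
Roots: {-7, -6, -3, 1}

Each tropical root is a break point of the lower envelope of the lines y = a_i + i · x (there are 5 lines, with slopes 0, 1, ..., 4). Only the lines that attain the minimum somewhere contribute to roots; other lines are dominated. Here the surviving (envelope) indices are i = 4, i = 3, i = 2, i = 1, i = 0.
Intersections between consecutive envelope lines give the roots: for adjacent envelope indices i < j the intersection is x = (a_i − a_j) / (j − i). Reading off the sorted break points: {-7, -6, -3, 1}.
Verification: at each break x_0, at least two indices attain the minimum of min_i(a_i + i · x_0).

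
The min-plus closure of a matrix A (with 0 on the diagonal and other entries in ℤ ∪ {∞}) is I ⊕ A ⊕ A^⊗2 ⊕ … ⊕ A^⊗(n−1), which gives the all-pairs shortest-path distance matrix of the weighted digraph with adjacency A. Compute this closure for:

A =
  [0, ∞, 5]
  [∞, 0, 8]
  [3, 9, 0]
Closure =
  [0, 14, 5]
  [11, 0, 8]
  [3, 9, 0]

This is the Floyd-Warshall all-pairs shortest-path computation. For each intermediate vertex k = 0, 1, …, 2, update dist[i][j] ← min(dist[i][j], dist[i][k] + dist[k][j]). The final matrix gives, for each (i, j), the minimum total weight of any directed path from i to j (possibly empty when i = j).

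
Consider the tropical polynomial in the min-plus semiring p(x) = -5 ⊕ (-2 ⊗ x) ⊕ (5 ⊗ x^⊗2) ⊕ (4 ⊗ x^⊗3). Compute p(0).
p(0) = -5

A tropical monomial a ⊗ x^⊗i evaluates to a + i · x. Evaluating each term at x = 0:
  Term 0 contributes -5 + 0 · 0 = -5
  Term 1 contributes -2 + 1 · 0 = -2
  Term 2 contributes 5 + 2 · 0 = 5
  Term 3 contributes 4 + 3 · 0 = 4
p(0) = ⊕ of these = min[-5, -2, 5, 4] = -5.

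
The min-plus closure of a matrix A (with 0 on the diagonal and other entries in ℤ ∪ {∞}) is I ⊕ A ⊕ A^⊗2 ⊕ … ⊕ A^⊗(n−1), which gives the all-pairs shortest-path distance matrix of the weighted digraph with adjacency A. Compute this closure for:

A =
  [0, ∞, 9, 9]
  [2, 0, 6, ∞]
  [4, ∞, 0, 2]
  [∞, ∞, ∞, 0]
Closure =
  [0, ∞, 9, 9]
  [2, 0, 6, 8]
  [4, ∞, 0, 2]
  [∞, ∞, ∞, 0]

This is the Floyd-Warshall all-pairs shortest-path computation. For each intermediate vertex k = 0, 1, …, 3, update dist[i][j] ← min(dist[i][j], dist[i][k] + dist[k][j]). The final matrix gives, for each (i, j), the minimum total weight of any directed path from i to j (possibly empty when i = j).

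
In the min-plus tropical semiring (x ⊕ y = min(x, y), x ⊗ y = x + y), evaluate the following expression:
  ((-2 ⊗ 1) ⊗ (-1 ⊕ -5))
((-2 ⊗ 1) ⊗ (-1 ⊕ -5)) = -6

Expand innermost to outermost. Recall ⊕ takes the minimum of its arguments and ⊗ takes their sum. Working out the expression ((-2 ⊗ 1) ⊗ (-1 ⊕ -5)) gives -6.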